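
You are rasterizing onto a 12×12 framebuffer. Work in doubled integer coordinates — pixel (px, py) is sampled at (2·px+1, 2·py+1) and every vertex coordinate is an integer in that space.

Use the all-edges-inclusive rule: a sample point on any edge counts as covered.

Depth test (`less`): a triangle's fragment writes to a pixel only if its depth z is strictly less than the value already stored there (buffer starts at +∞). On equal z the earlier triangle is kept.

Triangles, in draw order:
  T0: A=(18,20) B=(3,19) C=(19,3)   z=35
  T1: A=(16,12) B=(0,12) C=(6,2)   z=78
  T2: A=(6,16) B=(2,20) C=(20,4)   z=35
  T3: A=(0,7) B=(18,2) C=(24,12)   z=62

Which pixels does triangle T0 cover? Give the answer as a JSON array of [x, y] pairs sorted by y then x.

T0:
  2·area = 256
  edge (18, 20)→(3, 19): d=(-15,-1) inclusive
  edge (3, 19)→(19, 3): d=(16,-16) inclusive
  edge (19, 3)→(18, 20): d=(-1,17) inclusive
    (10,0)@(21, 1): e=[288,0,-32] → ·  [on edge]
    (9,1)@(19, 3): e=[256,0,0] → █  [on edge]
    (10,1)@(21, 3): e=[258,32,-34] → ·
    (8,2)@(17, 5): e=[224,0,32] → █  [on edge]
    (9,2)@(19, 5): e=[226,32,-2] → ·
    (7,3)@(15, 7): e=[192,0,64] → █  [on edge]
    (9,3)@(19, 7): e=[196,64,-4] → ·
    (6,4)@(13, 9): e=[160,0,96] → █  [on edge]
    (9,4)@(19, 9): e=[166,96,-6] → ·
    (5,5)@(11, 11): e=[128,0,128] → █  [on edge]
    (9,5)@(19, 11): e=[136,128,-8] → ·
    (4,6)@(9, 13): e=[96,0,160] → █  [on edge]
    (3,7)@(7, 15): e=[64,0,192] → █  [on edge]
    (2,8)@(5, 17): e=[32,0,224] → █  [on edge]
    (1,9)@(3, 19): e=[0,0,256] → █  [on edge]
    (0,10)@(1, 21): e=[-32,0,288] → ·  [on edge]
  covered (37 px):
    · · · · · · · · · · · ·
    · · · · · · · · · █ · ·
    · · · · · · · · █ · · ·
    · · · · · · · █ █ · · ·
    · · · · · · █ █ █ · · ·
    · · · · · █ █ █ █ · · ·
    · · · · █ █ █ █ █ · · ·
    · · · █ █ █ █ █ █ · · ·
    · · █ █ █ █ █ █ █ · · ·
    · █ █ █ █ █ █ █ █ · · ·
    · · · · · · · · · · · ·
    · · · · · · · · · · · ·
T1:
  2·area = 160
  edge (16, 12)→(0, 12): d=(-16,0) inclusive
  edge (0, 12)→(6, 2): d=(6,-10) inclusive
  edge (6, 2)→(16, 12): d=(10,10) inclusive
    (2,0)@(5, 1): e=[176,-16,0] → ·  [on edge]
    (3,1)@(7, 3): e=[144,16,0] → █  [on edge]
    (4,1)@(9, 3): e=[144,36,-20] → ·
    (2,2)@(5, 5): e=[112,8,40] → █
    (4,2)@(9, 5): e=[112,48,0] → █  [on edge]
    (5,2)@(11, 5): e=[112,68,-20] → ·
    (1,3)@(3, 7): e=[80,0,80] → █  [on edge]
    (5,3)@(11, 7): e=[80,80,0] → █  [on edge]
    (6,3)@(13, 7): e=[80,100,-20] → ·
    (1,4)@(3, 9): e=[48,12,100] → █
    (6,4)@(13, 9): e=[48,112,0] → █  [on edge]
    (7,4)@(15, 9): e=[48,132,-20] → ·
    (7,5)@(15, 11): e=[16,144,0] → █  [on edge]
    (8,6)@(17, 13): e=[-16,176,0] → ·  [on edge]
    (9,7)@(19, 15): e=[-48,208,0] → ·  [on edge]
    (10,8)@(21, 17): e=[-80,240,0] → ·  [on edge]
    (11,9)@(23, 19): e=[-112,272,0] → ·  [on edge]
  covered (23 px):
    · · · · · · · · · · · ·
    · · · █ · · · · · · · ·
    · · █ █ █ · · · · · · ·
    · █ █ █ █ █ · · · · · ·
    · █ █ █ █ █ █ · · · · ·
    █ █ █ █ █ █ █ █ · · · ·
    · · · · · · · · · · · ·
    · · · · · · · · · · · ·
    · · · · · · · · · · · ·
    · · · · · · · · · · · ·
    · · · · · · · · · · · ·
    · · · · · · · · · · · ·
T2:
  2·area = 8  (B↔C swapped to make it positive)
  edge (6, 16)→(20, 4): d=(14,-12) inclusive
  edge (20, 4)→(2, 20): d=(-18,16) inclusive
  edge (2, 20)→(6, 16): d=(4,-4) inclusive
    (10,0)@(21, 1): e=[-30,38,0] → ·  [on edge]
    (9,1)@(19, 3): e=[-26,34,0] → ·  [on edge]
    (8,2)@(17, 5): e=[-22,30,0] → ·  [on edge]
    (7,3)@(15, 7): e=[-18,26,0] → ·  [on edge]
    (6,4)@(13, 9): e=[-14,22,0] → ·  [on edge]
    (5,5)@(11, 11): e=[-10,18,0] → ·  [on edge]
    (4,6)@(9, 13): e=[-6,14,0] → ·  [on edge]
    (3,7)@(7, 15): e=[-2,10,0] → ·  [on edge]
    (2,8)@(5, 17): e=[2,6,0] → █  [on edge]
    (3,8)@(7, 17): e=[26,-26,8] → ·
    (1,9)@(3, 19): e=[6,2,0] → █  [on edge]
    (2,9)@(5, 19): e=[30,-30,8] → ·
    (0,10)@(1, 21): e=[10,-2,0] → ·  [on edge]
  covered (2 px):
    · · · · · · · · · · · ·
    · · · · · · · · · · · ·
    · · · · · · · · · · · ·
    · · · · · · · · · · · ·
    · · · · · · · · · · · ·
    · · · · · · · · · · · ·
    · · · · · · · · · · · ·
    · · · · · · · · · · · ·
    · · █ · · · · · · · · ·
    · █ · · · · · · · · · ·
    · · · · · · · · · · · ·
    · · · · · · · · · · · ·
T3:
  2·area = 210
  edge (0, 7)→(18, 2): d=(18,-5) inclusive
  edge (18, 2)→(24, 12): d=(6,10) inclusive
  edge (24, 12)→(0, 7): d=(-24,-5) inclusive
    (7,1)@(15, 3): e=[3,36,171] → █
    (8,1)@(17, 3): e=[13,16,181] → █
    (9,1)@(19, 3): e=[23,-4,191] → ·
    (4,2)@(9, 5): e=[9,108,93] → █
    (5,2)@(11, 5): e=[19,88,103] → █
    (6,2)@(13, 5): e=[29,68,113] → █
    (9,2)@(19, 5): e=[59,8,143] → █
    (10,2)@(21, 5): e=[69,-12,153] → ·
    (0,3)@(1, 7): e=[5,200,5] → █
    (1,3)@(3, 7): e=[15,180,15] → █
    (2,3)@(5, 7): e=[25,160,25] → █
    (3,3)@(7, 7): e=[35,140,35] → █
    (10,3)@(21, 7): e=[105,0,105] → █  [on edge]
  covered (27 px):
    · · · · · · · · · · · ·
    · · · · · · · █ █ · · ·
    · · · · █ █ █ █ █ █ · ·
    █ █ █ █ █ █ █ █ █ █ █ ·
    · · · · · █ █ █ █ █ █ ·
    · · · · · · · · · · █ █
    · · · · · · · · · · · ·
    · · · · · · · · · · · ·
    · · · · · · · · · · · ·
    · · · · · · · · · · · ·
    · · · · · · · · · · · ·
    · · · · · · · · · · · ·

Answer: [[9,1],[8,2],[7,3],[8,3],[6,4],[7,4],[8,4],[5,5],[6,5],[7,5],[8,5],[4,6],[5,6],[6,6],[7,6],[8,6],[3,7],[4,7],[5,7],[6,7],[7,7],[8,7],[2,8],[3,8],[4,8],[5,8],[6,8],[7,8],[8,8],[1,9],[2,9],[3,9],[4,9],[5,9],[6,9],[7,9],[8,9]]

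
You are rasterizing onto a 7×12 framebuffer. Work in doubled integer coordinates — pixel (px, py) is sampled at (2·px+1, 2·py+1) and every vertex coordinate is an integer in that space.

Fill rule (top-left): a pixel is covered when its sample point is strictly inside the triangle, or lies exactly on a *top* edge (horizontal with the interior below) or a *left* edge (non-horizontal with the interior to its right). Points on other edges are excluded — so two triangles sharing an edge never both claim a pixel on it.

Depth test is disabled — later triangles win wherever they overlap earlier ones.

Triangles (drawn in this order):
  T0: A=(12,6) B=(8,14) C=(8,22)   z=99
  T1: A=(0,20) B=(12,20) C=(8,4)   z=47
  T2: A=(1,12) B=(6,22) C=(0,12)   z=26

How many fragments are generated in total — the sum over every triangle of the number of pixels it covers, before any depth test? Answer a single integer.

T0:
  2·area = 32  (B↔C swapped to make it positive)
  edge (12, 6)→(8, 22): d=(-4,16) right/bottom  bias=-1
  edge (8, 22)→(8, 14): d=(0,-8) top-left  bias=+0
  edge (8, 14)→(12, 6): d=(4,-8) top-left  bias=+0
    (5,4)@(11, 9): e=[4,24,4] → X
    (6,4)@(13, 9): e=[-28,40,20] → .
    (5,5)@(11, 11): e=[-4,24,12] → .
    (4,6)@(9, 13): e=[20,8,4] → X
    (5,6)@(11, 13): e=[-12,24,20] → .
    (4,7)@(9, 15): e=[12,8,12] → X
    (5,7)@(11, 15): e=[-20,24,28] → .
    (4,8)@(9, 17): e=[4,8,20] → X
    (5,8)@(11, 17): e=[-28,24,36] → .
    (4,9)@(9, 19): e=[-4,8,28] → .
  covered (4 px):
    . . . . . . .
    . . . . . . .
    . . . . . . .
    . . . . . . .
    . . . . . X .
    . . . . . . .
    . . . . X . .
    . . . . X . .
    . . . . X . .
    . . . . . . .
    . . . . . . .
    . . . . . . .
T1:
  2·area = 192  (B↔C swapped to make it positive)
  edge (0, 20)→(8, 4): d=(8,-16) top-left  bias=+0
  edge (8, 4)→(12, 20): d=(4,16) right/bottom  bias=-1
  edge (12, 20)→(0, 20): d=(-12,0) right/bottom  bias=-1
    (3,3)@(7, 7): e=[8,28,156] → X
    (4,3)@(9, 7): e=[40,-4,156] → .
    (3,4)@(7, 9): e=[24,36,132] → X
    (4,4)@(9, 9): e=[56,4,132] → X
    (5,4)@(11, 9): e=[88,-28,132] → .
    (2,5)@(5, 11): e=[8,76,108] → X
    (5,5)@(11, 11): e=[104,-20,108] → .
    (2,6)@(5, 13): e=[24,84,84] → X
    (5,6)@(11, 13): e=[120,-12,84] → .
    (1,7)@(3, 15): e=[8,124,60] → X
    (5,7)@(11, 15): e=[136,-4,60] → .
    (1,8)@(3, 17): e=[24,132,36] → X
  covered (24 px):
    . . . . . . .
    . . . . . . .
    . . . . . . .
    . . . X . . .
    . . . X X . .
    . . X X X . .
    . . X X X . .
    . X X X X . .
    . X X X X X .
    X X X X X X .
    . . . . . . .
    . . . . . . .
T2:
  2·area = 10
  edge (1, 12)→(6, 22): d=(5,10) right/bottom  bias=-1
  edge (6, 22)→(0, 12): d=(-6,-10) top-left  bias=+0
  edge (0, 12)→(1, 12): d=(1,0) top-left  bias=+0
    (0,6)@(1, 13): e=[5,4,1] → X
    (1,6)@(3, 13): e=[-15,24,1] → .
    (0,7)@(1, 15): e=[15,-8,3] → .
    (1,8)@(3, 17): e=[5,0,5] → X  [on edge]
    (2,8)@(5, 17): e=[-15,20,5] → .
    (1,9)@(3, 19): e=[15,-12,7] → .
  covered (2 px):
    . . . . . . .
    . . . . . . .
    . . . . . . .
    . . . . . . .
    . . . . . . .
    . . . . . . .
    X . . . . . .
    . . . . . . .
    . X . . . . .
    . . . . . . .
    . . . . . . .
    . . . . . . .

Result: 30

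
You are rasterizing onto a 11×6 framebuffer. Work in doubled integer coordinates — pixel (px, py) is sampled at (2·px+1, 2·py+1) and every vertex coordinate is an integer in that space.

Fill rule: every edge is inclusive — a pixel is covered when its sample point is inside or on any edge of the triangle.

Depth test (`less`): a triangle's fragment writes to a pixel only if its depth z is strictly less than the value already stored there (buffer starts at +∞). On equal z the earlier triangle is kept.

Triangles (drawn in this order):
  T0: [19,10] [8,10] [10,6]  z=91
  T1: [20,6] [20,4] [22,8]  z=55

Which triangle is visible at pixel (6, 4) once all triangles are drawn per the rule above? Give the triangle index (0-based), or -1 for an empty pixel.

T0:
  2·area = 44
  edge (19, 10)→(8, 10): d=(-11,0) inclusive
  edge (8, 10)→(10, 6): d=(2,-4) inclusive
  edge (10, 6)→(19, 10): d=(9,4) inclusive
    (5,3)@(11, 7): e=[33,6,5] → █
    (6,3)@(13, 7): e=[33,14,-3] → ·
    (4,4)@(9, 9): e=[11,2,31] → █
    (6,4)@(13, 9): e=[11,18,15] → █
    (7,4)@(15, 9): e=[11,26,7] → █
    (8,4)@(17, 9): e=[11,34,-1] → ·
    (4,5)@(9, 11): e=[-11,6,49] → ·
    (5,5)@(11, 11): e=[-11,14,41] → ·
    (6,5)@(13, 11): e=[-11,22,33] → ·
    (7,5)@(15, 11): e=[-11,30,25] → ·
  covered (5 px):
    · · · · · · · · · · ·
    · · · · · · · · · · ·
    · · · · · · · · · · ·
    · · · · · █ · · · · ·
    · · · · █ █ █ █ · · ·
    · · · · · · · · · · ·
T1:
  2·area = 4
  edge (20, 6)→(20, 4): d=(0,-2) inclusive
  edge (20, 4)→(22, 8): d=(2,4) inclusive
  edge (22, 8)→(20, 6): d=(-2,-2) inclusive
    (7,0)@(15, 1): e=[-10,14,0] → ·  [on edge]
    (8,1)@(17, 3): e=[-6,10,0] → ·  [on edge]
    (9,2)@(19, 5): e=[-2,6,0] → ·  [on edge]
    (10,3)@(21, 7): e=[2,2,0] → █  [on edge]
    (10,4)@(21, 9): e=[2,6,-4] → ·
  covered (1 px):
    · · · · · · · · · · ·
    · · · · · · · · · · ·
    · · · · · · · · · · ·
    · · · · · · · · · · █
    · · · · · · · · · · ·
    · · · · · · · · · · ·

Z-buffer (winner per pixel, '.' = empty):
  . . . . . . . . . . .
  . . . . . . . . . . .
  . . . . . . . . . . .
  . . . . . 0 . . . . 1
  . . . . 0 0 0 0 . . .
  . . . . . . . . . . .

Result: 0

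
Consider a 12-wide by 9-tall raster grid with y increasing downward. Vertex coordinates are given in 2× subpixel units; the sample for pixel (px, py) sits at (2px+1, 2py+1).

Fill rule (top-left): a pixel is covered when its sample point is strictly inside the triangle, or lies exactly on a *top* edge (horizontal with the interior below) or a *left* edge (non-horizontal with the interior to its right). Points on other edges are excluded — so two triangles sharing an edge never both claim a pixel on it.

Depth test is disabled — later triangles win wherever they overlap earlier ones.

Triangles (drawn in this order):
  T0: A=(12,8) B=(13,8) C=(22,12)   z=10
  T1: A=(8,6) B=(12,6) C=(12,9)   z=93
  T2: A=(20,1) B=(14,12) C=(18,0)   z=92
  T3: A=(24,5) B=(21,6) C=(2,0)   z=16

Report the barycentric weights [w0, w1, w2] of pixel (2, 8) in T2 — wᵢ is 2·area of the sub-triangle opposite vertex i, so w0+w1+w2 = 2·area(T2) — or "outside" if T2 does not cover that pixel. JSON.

T0:
  2·area = 4
  edge (12, 8)→(13, 8): d=(1,0) top-left  bias=+0
  edge (13, 8)→(22, 12): d=(9,4) right/bottom  bias=-1
  edge (22, 12)→(12, 8): d=(-10,-4) top-left  bias=+0
    (7,4)@(15, 9): e=[1,1,2] → █
    (8,4)@(17, 9): e=[1,-7,10] → ·
    (7,5)@(15, 11): e=[3,19,-18] → ·
  covered (1 px):
    · · · · · · · · · · · ·
    · · · · · · · · · · · ·
    · · · · · · · · · · · ·
    · · · · · · · · · · · ·
    · · · · · · · █ · · · ·
    · · · · · · · · · · · ·
    · · · · · · · · · · · ·
    · · · · · · · · · · · ·
    · · · · · · · · · · · ·
T1:
  2·area = 12
  edge (8, 6)→(12, 6): d=(4,0) top-left  bias=+0
  edge (12, 6)→(12, 9): d=(0,3) right/bottom  bias=-1
  edge (12, 9)→(8, 6): d=(-4,-3) top-left  bias=+0
    (5,3)@(11, 7): e=[4,3,5] → █
    (6,3)@(13, 7): e=[4,-3,11] → ·
    (5,4)@(11, 9): e=[12,3,-3] → ·
  covered (1 px):
    · · · · · · · · · · · ·
    · · · · · · · · · · · ·
    · · · · · · · · · · · ·
    · · · · · █ · · · · · ·
    · · · · · · · · · · · ·
    · · · · · · · · · · · ·
    · · · · · · · · · · · ·
    · · · · · · · · · · · ·
    · · · · · · · · · · · ·
T2:
  2·area = 28
  edge (20, 1)→(14, 12): d=(-6,11) right/bottom  bias=-1
  edge (14, 12)→(18, 0): d=(4,-12) top-left  bias=+0
  edge (18, 0)→(20, 1): d=(2,1) right/bottom  bias=-1
    (9,0)@(19, 1): e=[11,16,1] → █
    (10,0)@(21, 1): e=[-11,40,-1] → ·
    (8,1)@(17, 3): e=[21,0,7] → █  [on edge]
    (9,1)@(19, 3): e=[-1,24,5] → ·
    (8,2)@(17, 5): e=[9,8,11] → █
    (9,2)@(19, 5): e=[-13,32,9] → ·
    (8,3)@(17, 7): e=[-3,16,15] → ·
    (7,4)@(15, 9): e=[7,0,21] → █  [on edge]
    (8,4)@(17, 9): e=[-15,24,19] → ·
    (7,5)@(15, 11): e=[-5,8,25] → ·
    (6,7)@(13, 15): e=[-7,0,35] → ·  [on edge]
  covered (4 px):
    · · · · · · · · · █ · ·
    · · · · · · · · █ · · ·
    · · · · · · · · █ · · ·
    · · · · · · · · · · · ·
    · · · · · · · █ · · · ·
    · · · · · · · · · · · ·
    · · · · · · · · · · · ·
    · · · · · · · · · · · ·
    · · · · · · · · · · · ·
T3:
  2·area = 37
  edge (24, 5)→(21, 6): d=(-3,1) right/bottom  bias=-1
  edge (21, 6)→(2, 0): d=(-19,-6) top-left  bias=+0
  edge (2, 0)→(24, 5): d=(22,5) right/bottom  bias=-1
    (6,1)@(13, 3): e=[17,9,11] → █
    (7,1)@(15, 3): e=[15,21,1] → █
    (8,1)@(17, 3): e=[13,33,-9] → ·
    (6,2)@(13, 5): e=[11,-29,55] → ·
    (7,2)@(15, 5): e=[9,-17,45] → ·
    (9,2)@(19, 5): e=[5,7,25] → █
    (10,2)@(21, 5): e=[3,19,15] → █
    (11,2)@(23, 5): e=[1,31,5] → █
    (9,3)@(19, 7): e=[-1,-31,69] → ·
    (10,3)@(21, 7): e=[-3,-19,59] → ·
    (11,3)@(23, 7): e=[-5,-7,49] → ·
  covered (5 px):
    · · · · · · · · · · · ·
    · · · · · · █ █ · · · ·
    · · · · · · · · · █ █ █
    · · · · · · · · · · · ·
    · · · · · · · · · · · ·
    · · · · · · · · · · · ·
    · · · · · · · · · · · ·
    · · · · · · · · · · · ·
    · · · · · · · · · · · ·

Answer: "outside"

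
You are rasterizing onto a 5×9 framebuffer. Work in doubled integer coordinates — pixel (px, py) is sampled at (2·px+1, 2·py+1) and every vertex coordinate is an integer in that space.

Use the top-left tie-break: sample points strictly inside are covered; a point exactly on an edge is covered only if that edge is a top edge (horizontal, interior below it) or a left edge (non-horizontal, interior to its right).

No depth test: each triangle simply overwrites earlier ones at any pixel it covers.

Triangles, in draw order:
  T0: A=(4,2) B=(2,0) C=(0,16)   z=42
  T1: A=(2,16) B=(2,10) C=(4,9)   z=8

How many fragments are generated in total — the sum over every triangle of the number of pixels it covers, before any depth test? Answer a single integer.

T0:
  2·area = 36  (B↔C swapped to make it positive)
  edge (4, 2)→(0, 16): d=(-4,14) right/bottom  bias=-1
  edge (0, 16)→(2, 0): d=(2,-16) top-left  bias=+0
  edge (2, 0)→(4, 2): d=(2,2) right/bottom  bias=-1
    (1,0)@(3, 1): e=[18,18,0] → ·  [on edge]
    (1,1)@(3, 3): e=[10,22,4] → #
    (2,1)@(5, 3): e=[-18,54,0] → ·  [on edge]
    (1,2)@(3, 5): e=[2,26,8] → #
    (2,2)@(5, 5): e=[-26,58,4] → ·
    (3,2)@(7, 5): e=[-54,90,0] → ·  [on edge]
    (1,3)@(3, 7): e=[-6,30,12] → ·
    (4,3)@(9, 7): e=[-90,126,0] → ·  [on edge]
    (0,4)@(1, 9): e=[14,2,20] → #
    (1,4)@(3, 9): e=[-14,34,16] → ·
    (0,5)@(1, 11): e=[6,6,24] → #
    (1,5)@(3, 11): e=[-22,38,20] → ·
  covered (4 px):
    · · · · ·
    · # · · ·
    · # · · ·
    · · · · ·
    # · · · ·
    # · · · ·
    · · · · ·
    · · · · ·
    · · · · ·
T1:
  2·area = 12
  edge (2, 16)→(2, 10): d=(0,-6) top-left  bias=+0
  edge (2, 10)→(4, 9): d=(2,-1) top-left  bias=+0
  edge (4, 9)→(2, 16): d=(-2,7) right/bottom  bias=-1
    (1,5)@(3, 11): e=[6,3,3] → #
    (2,5)@(5, 11): e=[18,5,-11] → ·
    (1,6)@(3, 13): e=[6,7,-1] → ·
  covered (1 px):
    · · · · ·
    · · · · ·
    · · · · ·
    · · · · ·
    · · · · ·
    · # · · ·
    · · · · ·
    · · · · ·
    · · · · ·

Answer: 5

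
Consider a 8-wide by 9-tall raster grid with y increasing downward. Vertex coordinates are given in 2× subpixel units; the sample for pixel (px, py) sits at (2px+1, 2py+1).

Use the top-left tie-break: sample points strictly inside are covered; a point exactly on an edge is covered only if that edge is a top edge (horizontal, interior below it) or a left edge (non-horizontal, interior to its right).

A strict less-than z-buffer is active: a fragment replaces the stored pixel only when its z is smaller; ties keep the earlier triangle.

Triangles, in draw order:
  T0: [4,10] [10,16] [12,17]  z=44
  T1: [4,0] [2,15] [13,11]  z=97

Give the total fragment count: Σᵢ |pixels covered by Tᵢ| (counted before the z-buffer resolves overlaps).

T0:
  2·area = 6  (B↔C swapped to make it positive)
  edge (4, 10)→(12, 17): d=(8,7) right/bottom  bias=-1
  edge (12, 17)→(10, 16): d=(-2,-1) top-left  bias=+0
  edge (10, 16)→(4, 10): d=(-6,-6) top-left  bias=+0
    (0,3)@(1, 7): e=[-3,9,0] → ·  [on edge]
    (1,4)@(3, 9): e=[-1,7,0] → ·  [on edge]
    (2,5)@(5, 11): e=[1,5,0] → #  [on edge]
    (3,5)@(7, 11): e=[-13,7,12] → ·
    (2,6)@(5, 13): e=[17,1,-12] → ·
    (3,6)@(7, 13): e=[3,3,0] → #  [on edge]
    (4,6)@(9, 13): e=[-11,5,12] → ·
    (3,7)@(7, 15): e=[19,-1,-12] → ·
    (4,7)@(9, 15): e=[5,1,0] → #  [on edge]
    (5,7)@(11, 15): e=[-9,3,12] → ·
    (4,8)@(9, 17): e=[21,-3,-12] → ·
    (5,8)@(11, 17): e=[7,-1,0] → ·  [on edge]
  covered (3 px):
    · · · · · · · ·
    · · · · · · · ·
    · · · · · · · ·
    · · · · · · · ·
    · · · · · · · ·
    · · # · · · · ·
    · · · # · · · ·
    · · · · # · · ·
    · · · · · · · ·
T1:
  2·area = 157  (B↔C swapped to make it positive)
  edge (4, 0)→(13, 11): d=(9,11) right/bottom  bias=-1
  edge (13, 11)→(2, 15): d=(-11,4) right/bottom  bias=-1
  edge (2, 15)→(4, 0): d=(2,-15) top-left  bias=+0
    (2,1)@(5, 3): e=[16,120,21] → #
    (3,1)@(7, 3): e=[-6,112,51] → ·
    (2,2)@(5, 5): e=[34,98,25] → #
    (3,2)@(7, 5): e=[12,90,55] → #
    (4,2)@(9, 5): e=[-10,82,85] → ·
    (2,3)@(5, 7): e=[52,76,29] → #
    (4,3)@(9, 7): e=[8,60,89] → #
    (5,3)@(11, 7): e=[-14,52,119] → ·
    (1,4)@(3, 9): e=[92,62,3] → #
    (5,4)@(11, 9): e=[4,30,123] → #
    (6,4)@(13, 9): e=[-18,22,153] → ·
    (1,5)@(3, 11): e=[110,40,7] → #
    (6,5)@(13, 11): e=[0,0,157] → ·  [on edge]
  covered (19 px):
    · · · · · · · ·
    · · # · · · · ·
    · · # # · · · ·
    · · # # # · · ·
    · # # # # # · ·
    · # # # # # · ·
    · # # # · · · ·
    · · · · · · · ·
    · · · · · · · ·

Final: 22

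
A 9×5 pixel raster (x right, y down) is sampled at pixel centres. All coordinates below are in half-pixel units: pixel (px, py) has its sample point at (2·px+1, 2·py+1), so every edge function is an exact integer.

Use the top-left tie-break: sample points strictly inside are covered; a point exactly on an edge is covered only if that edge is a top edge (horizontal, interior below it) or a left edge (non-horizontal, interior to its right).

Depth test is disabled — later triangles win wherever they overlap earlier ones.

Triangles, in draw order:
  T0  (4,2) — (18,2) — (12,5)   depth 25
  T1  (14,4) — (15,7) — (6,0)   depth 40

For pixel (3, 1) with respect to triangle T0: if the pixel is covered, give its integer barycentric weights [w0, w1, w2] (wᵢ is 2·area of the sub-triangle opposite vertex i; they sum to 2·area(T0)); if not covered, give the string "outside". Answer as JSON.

T0:
  2·area = 42
  edge (4, 2)→(18, 2): d=(14,0) top-left  bias=+0
  edge (18, 2)→(12, 5): d=(-6,3) right/bottom  bias=-1
  edge (12, 5)→(4, 2): d=(-8,-3) top-left  bias=+0
    (3,1)@(7, 3): e=[14,27,1] → #
    (4,1)@(9, 3): e=[14,21,7] → #
    (5,1)@(11, 3): e=[14,15,13] → #
    (6,1)@(13, 3): e=[14,9,19] → #
    (7,1)@(15, 3): e=[14,3,25] → #
    (8,1)@(17, 3): e=[14,-3,31] → ·
    (3,2)@(7, 5): e=[42,15,-15] → ·
    (4,2)@(9, 5): e=[42,9,-9] → ·
    (5,2)@(11, 5): e=[42,3,-3] → ·
    (6,2)@(13, 5): e=[42,-3,3] → ·
    (7,2)@(15, 5): e=[42,-9,9] → ·
  covered (5 px):
    · · · · · · · · ·
    · · · # # # # # ·
    · · · · · · · · ·
    · · · · · · · · ·
    · · · · · · · · ·
T1:
  2·area = 20
  edge (14, 4)→(15, 7): d=(1,3) right/bottom  bias=-1
  edge (15, 7)→(6, 0): d=(-9,-7) top-left  bias=+0
  edge (6, 0)→(14, 4): d=(8,4) right/bottom  bias=-1
    (6,0)@(13, 1): e=[0,40,-20] → ·  [on edge]
    (5,1)@(11, 3): e=[8,8,4] → #
    (6,1)@(13, 3): e=[2,22,-4] → ·
    (5,2)@(11, 5): e=[10,-10,20] → ·
    (6,2)@(13, 5): e=[4,4,12] → #
    (7,2)@(15, 5): e=[-2,18,4] → ·
    (6,3)@(13, 7): e=[6,-14,28] → ·
    (7,3)@(15, 7): e=[0,0,20] → ·  [on edge]
  covered (2 px):
    · · · · · · · · ·
    · · · · · # · · ·
    · · · · · · # · ·
    · · · · · · · · ·
    · · · · · · · · ·

Answer: [27,1,14]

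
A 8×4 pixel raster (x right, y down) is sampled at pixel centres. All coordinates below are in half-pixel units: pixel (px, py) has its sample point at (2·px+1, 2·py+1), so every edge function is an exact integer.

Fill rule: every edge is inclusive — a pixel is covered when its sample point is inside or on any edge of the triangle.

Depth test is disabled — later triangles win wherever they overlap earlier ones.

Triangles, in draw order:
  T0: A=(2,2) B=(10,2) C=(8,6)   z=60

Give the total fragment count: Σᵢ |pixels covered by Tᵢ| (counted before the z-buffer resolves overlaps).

T0:
  2·area = 32
  edge (2, 2)→(10, 2): d=(8,0) inclusive
  edge (10, 2)→(8, 6): d=(-2,4) inclusive
  edge (8, 6)→(2, 2): d=(-6,-4) inclusive
    (2,1)@(5, 3): e=[8,18,6] → #
    (3,1)@(7, 3): e=[8,10,14] → #
    (4,1)@(9, 3): e=[8,2,22] → #
    (5,1)@(11, 3): e=[8,-6,30] → ·
    (2,2)@(5, 5): e=[24,14,-6] → ·
    (3,2)@(7, 5): e=[24,6,2] → #
    (4,2)@(9, 5): e=[24,-2,10] → ·
    (3,3)@(7, 7): e=[40,2,-10] → ·
  covered (4 px):
    · · · · · · · ·
    · · # # # · · ·
    · · · # · · · ·
    · · · · · · · ·

Answer: 4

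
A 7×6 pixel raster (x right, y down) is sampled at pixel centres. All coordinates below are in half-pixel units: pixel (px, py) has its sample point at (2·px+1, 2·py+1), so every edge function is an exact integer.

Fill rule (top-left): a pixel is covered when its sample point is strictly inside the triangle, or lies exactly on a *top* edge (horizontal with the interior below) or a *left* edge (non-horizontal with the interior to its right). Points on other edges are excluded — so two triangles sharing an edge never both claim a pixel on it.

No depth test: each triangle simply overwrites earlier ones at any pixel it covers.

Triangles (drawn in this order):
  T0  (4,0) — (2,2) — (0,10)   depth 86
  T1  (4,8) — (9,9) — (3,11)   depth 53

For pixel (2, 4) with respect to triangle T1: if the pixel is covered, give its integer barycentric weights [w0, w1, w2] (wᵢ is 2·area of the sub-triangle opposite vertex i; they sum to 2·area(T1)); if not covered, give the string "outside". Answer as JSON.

T0:
  2·area = 12  (B↔C swapped to make it positive)
  edge (4, 0)→(0, 10): d=(-4,10) right/bottom  bias=-1
  edge (0, 10)→(2, 2): d=(2,-8) top-left  bias=+0
  edge (2, 2)→(4, 0): d=(2,-2) top-left  bias=+0
    (1,0)@(3, 1): e=[6,6,0] → X  [on edge]
    (2,0)@(5, 1): e=[-14,22,4] → .
    (0,1)@(1, 3): e=[18,-6,0] → .  [on edge]
    (1,1)@(3, 3): e=[-2,10,4] → .
    (0,3)@(1, 7): e=[2,2,8] → X
    (1,3)@(3, 7): e=[-18,18,12] → .
    (0,4)@(1, 9): e=[-6,6,12] → .
  covered (2 px):
    . X . . . . .
    . . . . . . .
    . . . . . . .
    X . . . . . .
    . . . . . . .
    . . . . . . .
T1:
  2·area = 16
  edge (4, 8)→(9, 9): d=(5,1) right/bottom  bias=-1
  edge (9, 9)→(3, 11): d=(-6,2) right/bottom  bias=-1
  edge (3, 11)→(4, 8): d=(1,-3) top-left  bias=+0
    (2,2)@(5, 5): e=[-16,32,0] → .  [on edge]
    (2,4)@(5, 9): e=[4,8,4] → X
    (3,4)@(7, 9): e=[2,4,10] → X
    (4,4)@(9, 9): e=[0,0,16] → .  [on edge]
    (1,5)@(3, 11): e=[16,0,0] → .  [on edge]
    (2,5)@(5, 11): e=[14,-4,6] → .
    (3,5)@(7, 11): e=[12,-8,12] → .
  covered (2 px):
    . . . . . . .
    . . . . . . .
    . . . . . . .
    . . . . . . .
    . . X X . . .
    . . . . . . .

Result: [8,4,4]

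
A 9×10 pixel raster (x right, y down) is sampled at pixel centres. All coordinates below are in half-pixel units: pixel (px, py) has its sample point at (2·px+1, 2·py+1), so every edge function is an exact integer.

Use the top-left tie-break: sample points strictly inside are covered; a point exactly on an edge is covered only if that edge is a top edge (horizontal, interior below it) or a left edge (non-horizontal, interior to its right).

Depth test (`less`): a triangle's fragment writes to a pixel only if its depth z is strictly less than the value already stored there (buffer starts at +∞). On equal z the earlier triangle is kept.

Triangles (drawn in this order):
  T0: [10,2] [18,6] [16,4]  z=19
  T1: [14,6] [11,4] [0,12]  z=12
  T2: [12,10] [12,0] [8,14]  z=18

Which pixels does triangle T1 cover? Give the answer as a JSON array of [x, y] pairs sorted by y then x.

T0:
  2·area = 8  (B↔C swapped to make it positive)
  edge (10, 2)→(16, 4): d=(6,2) right/bottom  bias=-1
  edge (16, 4)→(18, 6): d=(2,2) right/bottom  bias=-1
  edge (18, 6)→(10, 2): d=(-8,-4) top-left  bias=+0
    (3,0)@(7, 1): e=[0,12,-4] → ·  [on edge]
    (6,0)@(13, 1): e=[-12,0,20] → ·  [on edge]
    (6,1)@(13, 3): e=[0,4,4] → ·  [on edge]
    (7,1)@(15, 3): e=[-4,0,12] → ·  [on edge]
    (8,2)@(17, 5): e=[4,0,4] → ·  [on edge]
  covered (0 px):
    · · · · · · · · ·
    · · · · · · · · ·
    · · · · · · · · ·
    · · · · · · · · ·
    · · · · · · · · ·
    · · · · · · · · ·
    · · · · · · · · ·
    · · · · · · · · ·
    · · · · · · · · ·
    · · · · · · · · ·
T1:
  2·area = 46  (B↔C swapped to make it positive)
  edge (14, 6)→(0, 12): d=(-14,6) right/bottom  bias=-1
  edge (0, 12)→(11, 4): d=(11,-8) top-left  bias=+0
  edge (11, 4)→(14, 6): d=(3,2) right/bottom  bias=-1
    (5,2)@(11, 5): e=[32,11,3] → █
    (6,2)@(13, 5): e=[20,27,-1] → ·
    (3,3)@(7, 7): e=[28,1,17] → █
    (4,3)@(9, 7): e=[16,17,13] → █
    (6,3)@(13, 7): e=[-8,49,5] → ·
    (2,4)@(5, 9): e=[12,7,27] → █
    (3,4)@(7, 9): e=[0,23,23] → ·  [on edge]
    (4,4)@(9, 9): e=[-12,39,19] → ·
    (5,4)@(11, 9): e=[-24,55,15] → ·
    (2,5)@(5, 11): e=[-16,29,33] → ·
  covered (5 px):
    · · · · · · · · ·
    · · · · · · · · ·
    · · · · · █ · · ·
    · · · █ █ █ · · ·
    · · █ · · · · · ·
    · · · · · · · · ·
    · · · · · · · · ·
    · · · · · · · · ·
    · · · · · · · · ·
    · · · · · · · · ·
T2:
  2·area = 40  (B↔C swapped to make it positive)
  edge (12, 10)→(8, 14): d=(-4,4) right/bottom  bias=-1
  edge (8, 14)→(12, 0): d=(4,-14) top-left  bias=+0
  edge (12, 0)→(12, 10): d=(0,10) right/bottom  bias=-1
    (5,2)@(11, 5): e=[24,6,10] → █
    (6,2)@(13, 5): e=[16,34,-10] → ·
    (8,2)@(17, 5): e=[0,90,-50] → ·  [on edge]
    (5,3)@(11, 7): e=[16,14,10] → █
    (6,3)@(13, 7): e=[8,42,-10] → ·
    (7,3)@(15, 7): e=[0,70,-30] → ·  [on edge]
    (5,4)@(11, 9): e=[8,22,10] → █
    (6,4)@(13, 9): e=[0,50,-10] → ·  [on edge]
    (4,5)@(9, 11): e=[8,2,30] → █
    (5,5)@(11, 11): e=[0,30,10] → ·  [on edge]
    (4,6)@(9, 13): e=[0,10,30] → ·  [on edge]
    (3,7)@(7, 15): e=[0,-10,50] → ·  [on edge]
    (2,8)@(5, 17): e=[0,-30,70] → ·  [on edge]
    (1,9)@(3, 19): e=[0,-50,90] → ·  [on edge]
  covered (4 px):
    · · · · · · · · ·
    · · · · · · · · ·
    · · · · · █ · · ·
    · · · · · █ · · ·
    · · · · · █ · · ·
    · · · · █ · · · ·
    · · · · · · · · ·
    · · · · · · · · ·
    · · · · · · · · ·
    · · · · · · · · ·

Final: [[5,2],[3,3],[4,3],[5,3],[2,4]]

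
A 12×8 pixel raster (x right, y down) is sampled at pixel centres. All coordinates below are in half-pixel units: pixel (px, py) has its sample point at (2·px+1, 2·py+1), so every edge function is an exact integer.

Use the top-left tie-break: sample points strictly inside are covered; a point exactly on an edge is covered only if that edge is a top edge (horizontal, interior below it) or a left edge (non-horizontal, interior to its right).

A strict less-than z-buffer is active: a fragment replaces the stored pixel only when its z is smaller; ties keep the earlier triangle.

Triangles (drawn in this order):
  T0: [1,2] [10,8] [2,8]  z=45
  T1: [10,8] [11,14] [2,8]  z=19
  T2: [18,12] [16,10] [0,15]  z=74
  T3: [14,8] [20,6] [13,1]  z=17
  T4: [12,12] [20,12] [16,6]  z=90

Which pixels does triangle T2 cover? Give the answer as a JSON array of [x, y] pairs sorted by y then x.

T0:
  2·area = 48
  edge (1, 2)→(10, 8): d=(9,6) right/bottom  bias=-1
  edge (10, 8)→(2, 8): d=(-8,0) right/bottom  bias=-1
  edge (2, 8)→(1, 2): d=(-1,-6) top-left  bias=+0
    (1,2)@(3, 5): e=[15,24,9] → #
    (2,2)@(5, 5): e=[3,24,21] → #
    (3,2)@(7, 5): e=[-9,24,33] → ·
    (1,3)@(3, 7): e=[33,8,7] → #
    (3,3)@(7, 7): e=[9,8,31] → #
    (4,3)@(9, 7): e=[-3,8,43] → ·
    (1,4)@(3, 9): e=[51,-8,5] → ·
    (2,4)@(5, 9): e=[39,-8,17] → ·
    (3,4)@(7, 9): e=[27,-8,29] → ·
  covered (5 px):
    · · · · · · · · · · · ·
    · · · · · · · · · · · ·
    · # # · · · · · · · · ·
    · # # # · · · · · · · ·
    · · · · · · · · · · · ·
    · · · · · · · · · · · ·
    · · · · · · · · · · · ·
    · · · · · · · · · · · ·
T1:
  2·area = 48
  edge (10, 8)→(11, 14): d=(1,6) right/bottom  bias=-1
  edge (11, 14)→(2, 8): d=(-9,-6) top-left  bias=+0
  edge (2, 8)→(10, 8): d=(8,0) top-left  bias=+0
    (2,4)@(5, 9): e=[31,9,8] → #
    (3,4)@(7, 9): e=[19,21,8] → #
    (4,4)@(9, 9): e=[7,33,8] → #
    (5,4)@(11, 9): e=[-5,45,8] → ·
    (2,5)@(5, 11): e=[33,-9,24] → ·
    (3,5)@(7, 11): e=[21,3,24] → #
    (5,5)@(11, 11): e=[-3,27,24] → ·
    (3,6)@(7, 13): e=[23,-15,40] → ·
    (4,6)@(9, 13): e=[11,-3,40] → ·
  covered (5 px):
    · · · · · · · · · · · ·
    · · · · · · · · · · · ·
    · · · · · · · · · · · ·
    · · · · · · · · · · · ·
    · · # # # · · · · · · ·
    · · · # # · · · · · · ·
    · · · · · · · · · · · ·
    · · · · · · · · · · · ·
T2:
  2·area = 42  (B↔C swapped to make it positive)
  edge (18, 12)→(0, 15): d=(-18,3) right/bottom  bias=-1
  edge (0, 15)→(16, 10): d=(16,-5) top-left  bias=+0
  edge (16, 10)→(18, 12): d=(2,2) right/bottom  bias=-1
    (3,0)@(7, 1): e=[231,-189,0] → ·  [on edge]
    (4,1)@(9, 3): e=[189,-147,0] → ·  [on edge]
    (5,2)@(11, 5): e=[147,-105,0] → ·  [on edge]
    (6,3)@(13, 7): e=[105,-63,0] → ·  [on edge]
    (7,4)@(15, 9): e=[63,-21,0] → ·  [on edge]
    (6,5)@(13, 11): e=[33,1,8] → #
    (7,5)@(15, 11): e=[27,11,4] → #
    (8,5)@(17, 11): e=[21,21,0] → ·  [on edge]
    (3,6)@(7, 13): e=[15,3,24] → #
    (4,6)@(9, 13): e=[9,13,20] → #
    (5,6)@(11, 13): e=[3,23,16] → #
    (6,6)@(13, 13): e=[-3,33,12] → ·
    (9,6)@(19, 13): e=[-21,63,0] → ·  [on edge]
    (10,7)@(21, 15): e=[-63,105,0] → ·  [on edge]
  covered (5 px):
    · · · · · · · · · · · ·
    · · · · · · · · · · · ·
    · · · · · · · · · · · ·
    · · · · · · · · · · · ·
    · · · · · · · · · · · ·
    · · · · · · # # · · · ·
    · · · # # # · · · · · ·
    · · · · · · · · · · · ·
T3:
  2·area = 44  (B↔C swapped to make it positive)
  edge (14, 8)→(13, 1): d=(-1,-7) top-left  bias=+0
  edge (13, 1)→(20, 6): d=(7,5) right/bottom  bias=-1
  edge (20, 6)→(14, 8): d=(-6,2) right/bottom  bias=-1
    (6,0)@(13, 1): e=[0,0,44] → ·  [on edge]
    (7,1)@(15, 3): e=[12,4,28] → #
    (8,1)@(17, 3): e=[26,-6,24] → ·
    (7,2)@(15, 5): e=[10,18,16] → #
    (8,2)@(17, 5): e=[24,8,12] → #
    (9,2)@(19, 5): e=[38,-2,8] → ·
    (11,2)@(23, 5): e=[66,-22,0] → ·  [on edge]
    (7,3)@(15, 7): e=[8,32,4] → #
    (8,3)@(17, 7): e=[22,22,0] → ·  [on edge]
    (5,4)@(11, 9): e=[-22,66,0] → ·  [on edge]
    (7,4)@(15, 9): e=[6,46,-8] → ·
    (2,5)@(5, 11): e=[-66,110,0] → ·  [on edge]
    (7,7)@(15, 15): e=[0,88,-44] → ·  [on edge]
  covered (4 px):
    · · · · · · · · · · · ·
    · · · · · · · # · · · ·
    · · · · · · · # # · · ·
    · · · · · · · # · · · ·
    · · · · · · · · · · · ·
    · · · · · · · · · · · ·
    · · · · · · · · · · · ·
    · · · · · · · · · · · ·
T4:
  2·area = 48  (B↔C swapped to make it positive)
  edge (12, 12)→(16, 6): d=(4,-6) top-left  bias=+0
  edge (16, 6)→(20, 12): d=(4,6) right/bottom  bias=-1
  edge (20, 12)→(12, 12): d=(-8,0) right/bottom  bias=-1
    (7,4)@(15, 9): e=[6,18,24] → #
    (8,4)@(17, 9): e=[18,6,24] → #
    (9,4)@(19, 9): e=[30,-6,24] → ·
    (6,5)@(13, 11): e=[2,38,8] → #
    (9,5)@(19, 11): e=[38,2,8] → #
    (10,5)@(21, 11): e=[50,-10,8] → ·
    (6,6)@(13, 13): e=[10,46,-8] → ·
    (7,6)@(15, 13): e=[22,34,-8] → ·
    (8,6)@(17, 13): e=[34,22,-8] → ·
    (9,6)@(19, 13): e=[46,10,-8] → ·
  covered (6 px):
    · · · · · · · · · · · ·
    · · · · · · · · · · · ·
    · · · · · · · · · · · ·
    · · · · · · · · · · · ·
    · · · · · · · # # · · ·
    · · · · · · # # # # · ·
    · · · · · · · · · · · ·
    · · · · · · · · · · · ·

Result: [[6,5],[7,5],[3,6],[4,6],[5,6]]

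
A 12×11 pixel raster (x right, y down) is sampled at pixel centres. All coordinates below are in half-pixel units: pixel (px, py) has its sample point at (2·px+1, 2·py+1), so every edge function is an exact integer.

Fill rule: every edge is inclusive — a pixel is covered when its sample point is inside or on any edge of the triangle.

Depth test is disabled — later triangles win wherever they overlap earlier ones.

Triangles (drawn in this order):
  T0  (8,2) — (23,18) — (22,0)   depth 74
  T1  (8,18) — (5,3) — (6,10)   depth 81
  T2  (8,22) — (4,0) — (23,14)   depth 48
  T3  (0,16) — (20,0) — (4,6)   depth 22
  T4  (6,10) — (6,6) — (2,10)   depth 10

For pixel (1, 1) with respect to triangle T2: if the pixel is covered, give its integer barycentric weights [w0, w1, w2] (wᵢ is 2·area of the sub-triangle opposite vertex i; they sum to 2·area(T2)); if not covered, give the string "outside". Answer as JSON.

T0:
  2·area = 254  (B↔C swapped to make it positive)
  edge (8, 2)→(22, 0): d=(14,-2) inclusive
  edge (22, 0)→(23, 18): d=(1,18) inclusive
  edge (23, 18)→(8, 2): d=(-15,-16) inclusive
    (7,0)@(15, 1): e=[0,127,127] → X  [on edge]
    (8,0)@(17, 1): e=[4,91,159] → X
    (9,0)@(19, 1): e=[8,55,191] → X
    (10,0)@(21, 1): e=[12,19,223] → X
    (11,0)@(23, 1): e=[16,-17,255] → .
    (0,1)@(1, 3): e=[0,381,-127] → .  [on edge]
    (4,1)@(9, 3): e=[16,237,1] → X
    (5,1)@(11, 3): e=[20,201,33] → X
    (6,1)@(13, 3): e=[24,165,65] → X
    (11,1)@(23, 3): e=[44,-15,225] → .
    (4,2)@(9, 5): e=[44,239,-29] → .
    (5,2)@(11, 5): e=[48,203,3] → X
  covered (32 px):
    . . . . . . . X X X X .
    . . . . X X X X X X X .
    . . . . . X X X X X X .
    . . . . . . X X X X X .
    . . . . . . . X X X X .
    . . . . . . . . X X X .
    . . . . . . . . . X X .
    . . . . . . . . . . X .
    . . . . . . . . . . . .
    . . . . . . . . . . . .
    . . . . . . . . . . . .
T1:
  2·area = 6  (B↔C swapped to make it positive)
  edge (8, 18)→(6, 10): d=(-2,-8) inclusive
  edge (6, 10)→(5, 3): d=(-1,-7) inclusive
  edge (5, 3)→(8, 18): d=(3,15) inclusive
    (2,1)@(5, 3): e=[6,0,0] → X  [on edge]
    (3,1)@(7, 3): e=[22,14,-30] → .
    (2,2)@(5, 5): e=[2,-2,6] → .
    (3,6)@(7, 13): e=[2,4,0] → X  [on edge]
    (4,6)@(9, 13): e=[18,18,-30] → .
    (3,7)@(7, 15): e=[-2,2,6] → .
    (3,8)@(7, 17): e=[-6,0,12] → .  [on edge]
  covered (2 px):
    . . . . . . . . . . . .
    . . X . . . . . . . . .
    . . . . . . . . . . . .
    . . . . . . . . . . . .
    . . . . . . . . . . . .
    . . . . . . . . . . . .
    . . . X . . . . . . . .
    . . . . . . . . . . . .
    . . . . . . . . . . . .
    . . . . . . . . . . . .
    . . . . . . . . . . . .
T2:
  2·area = 362
  edge (8, 22)→(4, 0): d=(-4,-22) inclusive
  edge (4, 0)→(23, 14): d=(19,14) inclusive
  edge (23, 14)→(8, 22): d=(-15,8) inclusive
    (2,0)@(5, 1): e=[18,5,339] → X
    (3,0)@(7, 1): e=[62,-23,323] → .
    (2,1)@(5, 3): e=[10,43,309] → X
    (3,1)@(7, 3): e=[54,15,293] → X
    (4,1)@(9, 3): e=[98,-13,277] → .
    (2,2)@(5, 5): e=[2,81,279] → X
    (4,2)@(9, 5): e=[90,25,247] → X
    (5,2)@(11, 5): e=[134,-3,231] → .
    (2,3)@(5, 7): e=[-6,119,249] → .
    (3,3)@(7, 7): e=[38,91,233] → X
    (5,3)@(11, 7): e=[126,35,201] → X
    (6,3)@(13, 7): e=[170,7,185] → X
  covered (46 px):
    . . X . . . . . . . . .
    . . X X . . . . . . . .
    . . X X X . . . . . . .
    . . . X X X X . . . . .
    . . . X X X X X . . . .
    . . . X X X X X X . . .
    . . . X X X X X X X X .
    . . . X X X X X X X X .
    . . . . X X X X X . . .
    . . . . X X X . . . . .
    . . . . X . . . . . . .
T3:
  2·area = 136  (B↔C swapped to make it positive)
  edge (0, 16)→(4, 6): d=(4,-10) inclusive
  edge (4, 6)→(20, 0): d=(16,-6) inclusive
  edge (20, 0)→(0, 16): d=(-20,16) inclusive
    (6,1)@(13, 3): e=[78,6,52] → X
    (7,1)@(15, 3): e=[98,18,20] → X
    (8,1)@(17, 3): e=[118,30,-12] → .
    (3,2)@(7, 5): e=[26,2,108] → X
    (4,2)@(9, 5): e=[46,14,76] → X
    (5,2)@(11, 5): e=[66,26,44] → X
    (7,2)@(15, 5): e=[106,50,-20] → .
    (2,3)@(5, 7): e=[14,22,100] → X
    (6,3)@(13, 7): e=[94,70,-28] → .
    (1,4)@(3, 9): e=[2,42,92] → X
    (4,4)@(9, 9): e=[62,78,-4] → .
    (5,4)@(11, 9): e=[82,90,-36] → .
  covered (17 px):
    . . . . . . . . . . . .
    . . . . . . X X . . . .
    . . . X X X X . . . . .
    . . X X X X . . . . . .
    . X X X . . . . . . . .
    . X X . . . . . . . . .
    . X . . . . . . . . . .
    X . . . . . . . . . . .
    . . . . . . . . . . . .
    . . . . . . . . . . . .
    . . . . . . . . . . . .
T4:
  2·area = 16  (B↔C swapped to make it positive)
  edge (6, 10)→(2, 10): d=(-4,0) inclusive
  edge (2, 10)→(6, 6): d=(4,-4) inclusive
  edge (6, 6)→(6, 10): d=(0,4) inclusive
    (5,0)@(11, 1): e=[36,0,-20] → .  [on edge]
    (4,1)@(9, 3): e=[28,0,-12] → .  [on edge]
    (3,2)@(7, 5): e=[20,0,-4] → .  [on edge]
    (2,3)@(5, 7): e=[12,0,4] → X  [on edge]
    (3,3)@(7, 7): e=[12,8,-4] → .
    (1,4)@(3, 9): e=[4,0,12] → X  [on edge]
    (3,4)@(7, 9): e=[4,16,-4] → .
    (0,5)@(1, 11): e=[-4,0,20] → .  [on edge]
    (1,5)@(3, 11): e=[-4,8,12] → .
    (2,5)@(5, 11): e=[-4,16,4] → .
  covered (3 px):
    . . . . . . . . . . . .
    . . . . . . . . . . . .
    . . . . . . . . . . . .
    . . X . . . . . . . . .
    . X X . . . . . . . . .
    . . . . . . . . . . . .
    . . . . . . . . . . . .
    . . . . . . . . . . . .
    . . . . . . . . . . . .
    . . . . . . . . . . . .
    . . . . . . . . . . . .

Result: "outside"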